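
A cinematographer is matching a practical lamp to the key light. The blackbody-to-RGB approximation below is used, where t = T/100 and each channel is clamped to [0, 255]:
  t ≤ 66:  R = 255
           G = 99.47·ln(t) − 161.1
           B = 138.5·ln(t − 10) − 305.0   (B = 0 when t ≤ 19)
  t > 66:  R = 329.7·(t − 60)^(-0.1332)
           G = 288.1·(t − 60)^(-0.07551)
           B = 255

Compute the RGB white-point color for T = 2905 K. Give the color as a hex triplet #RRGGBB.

#FFAE67

t = 2905/100 = 29.05; the t ≤ 66 branch applies.
R = 255 by definition for t ≤ 66.
G = 99.47·ln 29.05 − 161.1 = 99.47·3.3690 − 161.1 = 174.016.
B = 138.5·ln(29.05 − 10) − 305.0 = 138.5·ln 19.05 − 305.0 = 138.5·2.9471 − 305.0 = 103.169.
Rounded: (255, 174, 103).
In hex: #FFAE67.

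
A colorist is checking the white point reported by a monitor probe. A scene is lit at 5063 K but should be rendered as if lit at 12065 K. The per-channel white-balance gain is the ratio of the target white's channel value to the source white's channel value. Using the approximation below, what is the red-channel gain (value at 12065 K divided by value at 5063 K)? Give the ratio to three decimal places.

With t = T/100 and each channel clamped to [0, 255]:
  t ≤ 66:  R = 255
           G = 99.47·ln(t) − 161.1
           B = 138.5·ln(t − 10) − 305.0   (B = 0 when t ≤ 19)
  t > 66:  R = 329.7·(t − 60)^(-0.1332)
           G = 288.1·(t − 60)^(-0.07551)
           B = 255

At 5063 K (t = 50.63):
  R = 255 by definition for t ≤ 66.
At 12065 K (t = 120.65):
  R = 329.7·(120.65 − 60)^(-0.1332) = 329.7·60.65^(-0.1332) = 329.7·0.57880 = 190.830.
Gain = 190.830 / 255.000 = 0.7484 → 0.748.

0.748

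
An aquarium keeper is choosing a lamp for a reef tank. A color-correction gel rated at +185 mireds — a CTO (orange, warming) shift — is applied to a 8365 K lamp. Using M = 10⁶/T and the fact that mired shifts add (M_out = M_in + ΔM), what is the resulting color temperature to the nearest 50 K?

M_in = 10⁶/8365 = 119.55 mireds.
M_out = 119.55 + (+185) = 304.55 mireds.
T_out = 10⁶/304.55 = 3283.6 K → 3300 K.

3300 K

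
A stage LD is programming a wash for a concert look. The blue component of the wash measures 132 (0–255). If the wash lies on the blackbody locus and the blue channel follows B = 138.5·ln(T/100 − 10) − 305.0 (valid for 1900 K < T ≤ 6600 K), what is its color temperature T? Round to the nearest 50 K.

ln(t − 10) = (132 + 305.0) / 138.5 = 3.1552.
t − 10 = e^3.1552 = 23.459, so t = 33.459.
T = 100·t = 3346 K → 3350 K to the nearest 50 K.

3350 K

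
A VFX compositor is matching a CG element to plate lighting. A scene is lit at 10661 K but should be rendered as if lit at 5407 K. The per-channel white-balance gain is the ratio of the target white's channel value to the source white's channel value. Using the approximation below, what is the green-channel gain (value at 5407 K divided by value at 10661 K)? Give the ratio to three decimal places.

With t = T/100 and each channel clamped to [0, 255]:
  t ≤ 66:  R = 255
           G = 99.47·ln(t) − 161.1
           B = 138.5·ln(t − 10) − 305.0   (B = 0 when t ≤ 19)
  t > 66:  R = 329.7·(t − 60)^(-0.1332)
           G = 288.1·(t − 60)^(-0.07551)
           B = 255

At 10661 K (t = 106.61):
  G = 288.1·(106.61 − 60)^(-0.07551) = 288.1·46.61^(-0.07551) = 288.1·0.74819 = 215.554.
At 5407 K (t = 54.07):
  G = 99.47·ln 54.07 − 161.1 = 99.47·3.9903 − 161.1 = 235.813.
Gain = 235.813 / 215.554 = 1.0940 → 1.094.

1.094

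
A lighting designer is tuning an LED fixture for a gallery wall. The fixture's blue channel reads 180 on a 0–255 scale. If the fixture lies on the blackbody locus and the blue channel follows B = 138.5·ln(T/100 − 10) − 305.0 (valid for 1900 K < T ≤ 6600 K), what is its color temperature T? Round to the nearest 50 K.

ln(t − 10) = (180 + 305.0) / 138.5 = 3.5018.
t − 10 = e^3.5018 = 33.175, so t = 43.175.
T = 100·t = 4318 K → 4300 K to the nearest 50 K.

4300 K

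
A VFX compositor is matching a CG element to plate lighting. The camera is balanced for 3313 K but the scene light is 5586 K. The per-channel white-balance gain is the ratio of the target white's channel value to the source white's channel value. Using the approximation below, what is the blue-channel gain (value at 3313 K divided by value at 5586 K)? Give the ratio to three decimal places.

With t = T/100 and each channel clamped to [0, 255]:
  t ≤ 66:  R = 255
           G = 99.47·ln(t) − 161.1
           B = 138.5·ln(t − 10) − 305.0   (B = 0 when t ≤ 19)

0.578

At 5586 K (t = 55.86):
  B = 138.5·ln(55.86 − 10) − 305.0 = 138.5·ln 45.86 − 305.0 = 138.5·3.8256 − 305.0 = 224.845.
At 3313 K (t = 33.13):
  B = 138.5·ln(33.13 − 10) − 305.0 = 138.5·ln 23.13 − 305.0 = 138.5·3.1411 − 305.0 = 130.047.
Gain = 130.047 / 224.845 = 0.5784 → 0.578.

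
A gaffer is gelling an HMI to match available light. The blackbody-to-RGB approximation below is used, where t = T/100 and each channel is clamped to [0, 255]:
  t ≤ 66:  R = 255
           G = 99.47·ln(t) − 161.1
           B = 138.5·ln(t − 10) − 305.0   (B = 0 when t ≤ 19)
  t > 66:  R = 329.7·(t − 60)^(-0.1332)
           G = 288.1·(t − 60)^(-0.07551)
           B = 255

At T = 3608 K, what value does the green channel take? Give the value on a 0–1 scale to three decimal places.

t = 3608/100 = 36.08; the t ≤ 66 branch applies.
G = 99.47·ln 36.08 − 161.1 = 99.47·3.5857 − 161.1 = 195.573.
On a 0–1 scale: 195.573/255 = 0.7670 → 0.767.

0.767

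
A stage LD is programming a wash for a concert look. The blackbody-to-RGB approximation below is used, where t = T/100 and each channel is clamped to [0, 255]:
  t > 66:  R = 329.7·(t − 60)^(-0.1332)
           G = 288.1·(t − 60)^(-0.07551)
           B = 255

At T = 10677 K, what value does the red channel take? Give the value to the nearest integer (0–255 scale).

t = 10677/100 = 106.77; the t > 66 branch applies.
R = 329.7·(106.77 − 60)^(-0.1332) = 329.7·46.77^(-0.1332) = 329.7·0.59918 = 197.551.
Rounded: 198.

198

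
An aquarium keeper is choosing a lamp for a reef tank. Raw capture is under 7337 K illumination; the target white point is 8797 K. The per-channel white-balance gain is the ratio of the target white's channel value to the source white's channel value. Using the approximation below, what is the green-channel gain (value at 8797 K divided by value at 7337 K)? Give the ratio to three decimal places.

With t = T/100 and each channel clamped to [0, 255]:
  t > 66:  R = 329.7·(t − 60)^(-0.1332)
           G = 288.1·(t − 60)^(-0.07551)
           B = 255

0.946

At 7337 K (t = 73.37):
  G = 288.1·(73.37 − 60)^(-0.07551) = 288.1·13.37^(-0.07551) = 288.1·0.82218 = 236.869.
At 8797 K (t = 87.97):
  G = 288.1·(87.97 − 60)^(-0.07551) = 288.1·27.97^(-0.07551) = 288.1·0.77761 = 224.029.
Gain = 224.029 / 236.869 = 0.9458 → 0.946.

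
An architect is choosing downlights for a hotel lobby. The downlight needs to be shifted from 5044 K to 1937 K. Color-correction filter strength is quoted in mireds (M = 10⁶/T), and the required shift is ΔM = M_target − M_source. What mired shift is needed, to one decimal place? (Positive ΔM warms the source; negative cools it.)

M_source = 10⁶/5044 = 198.255; M_target = 10⁶/1937 = 516.262.
ΔM = 516.262 − 198.255 = 318.007 → +318.0 mireds, a warming shift.

+318.0 mireds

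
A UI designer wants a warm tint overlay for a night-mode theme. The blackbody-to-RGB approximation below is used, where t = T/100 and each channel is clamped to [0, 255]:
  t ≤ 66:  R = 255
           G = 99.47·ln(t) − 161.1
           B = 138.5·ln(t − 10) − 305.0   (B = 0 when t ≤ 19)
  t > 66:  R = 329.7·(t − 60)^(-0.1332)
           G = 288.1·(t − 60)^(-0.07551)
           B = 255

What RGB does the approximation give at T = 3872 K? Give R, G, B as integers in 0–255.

t = 3872/100 = 38.72; the t ≤ 66 branch applies.
R = 255 by definition for t ≤ 66.
G = 99.47·ln 38.72 − 161.1 = 99.47·3.6564 − 161.1 = 202.598.
B = 138.5·ln(38.72 − 10) − 305.0 = 138.5·ln 28.72 − 305.0 = 138.5·3.3576 − 305.0 = 160.027.
Rounded: (255, 203, 160).

R=255, G=203, B=160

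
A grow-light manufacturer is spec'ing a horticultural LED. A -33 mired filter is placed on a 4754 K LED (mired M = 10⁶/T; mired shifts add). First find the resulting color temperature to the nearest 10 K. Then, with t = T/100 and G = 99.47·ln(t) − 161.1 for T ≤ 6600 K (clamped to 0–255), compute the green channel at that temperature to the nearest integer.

M_in = 10⁶/4754 = 210.35; M_out = 210.35 + (-33) = 177.35.
T_out = 10⁶/177.35 = 5638.6 K → 5640 K; t = 56.4.
G = 99.47·ln 56.4 − 161.1 = 99.47·4.0325 − 161.1 = 240.010.
Rounded: 240.

240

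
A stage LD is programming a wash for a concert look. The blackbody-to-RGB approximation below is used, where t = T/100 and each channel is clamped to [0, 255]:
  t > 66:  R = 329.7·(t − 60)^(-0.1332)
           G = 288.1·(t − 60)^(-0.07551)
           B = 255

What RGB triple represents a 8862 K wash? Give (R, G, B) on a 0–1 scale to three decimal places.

t = 8862/100 = 88.62; the t > 66 branch applies.
R = 329.7·(88.62 − 60)^(-0.1332) = 329.7·28.62^(-0.1332) = 329.7·0.63969 = 210.907.
G = 288.1·(88.62 − 60)^(-0.07551) = 288.1·28.62^(-0.07551) = 288.1·0.77626 = 223.640.
B = 255 by definition for t > 66.
Dividing each by 255: (0.8271, 0.8770, 1.0000) → (0.827, 0.877, 1.000).

(0.827, 0.877, 1.000)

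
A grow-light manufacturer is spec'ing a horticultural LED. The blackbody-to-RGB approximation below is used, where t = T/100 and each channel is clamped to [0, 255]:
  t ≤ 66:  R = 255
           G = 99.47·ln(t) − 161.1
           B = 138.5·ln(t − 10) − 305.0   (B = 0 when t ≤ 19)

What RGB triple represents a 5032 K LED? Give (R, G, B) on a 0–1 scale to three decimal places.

(1.000, 0.897, 0.812)

t = 5032/100 = 50.32; the t ≤ 66 branch applies.
R = 255 by definition for t ≤ 66.
G = 99.47·ln 50.32 − 161.1 = 99.47·3.9184 − 161.1 = 228.664.
B = 138.5·ln(50.32 − 10) − 305.0 = 138.5·ln 40.32 − 305.0 = 138.5·3.6968 − 305.0 = 207.013.
Dividing each by 255: (1.0000, 0.8967, 0.8118) → (1.000, 0.897, 0.812).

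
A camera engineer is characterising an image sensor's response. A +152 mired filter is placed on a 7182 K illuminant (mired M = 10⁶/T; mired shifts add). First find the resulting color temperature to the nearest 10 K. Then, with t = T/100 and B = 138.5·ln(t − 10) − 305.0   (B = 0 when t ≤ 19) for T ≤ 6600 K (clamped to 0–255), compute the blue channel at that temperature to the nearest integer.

137

M_in = 10⁶/7182 = 139.24; M_out = 139.24 + (+152) = 291.24.
T_out = 10⁶/291.24 = 3433.6 K → 3430 K; t = 34.3.
B = 138.5·ln(34.3 − 10) − 305.0 = 138.5·ln 24.3 − 305.0 = 138.5·3.1905 − 305.0 = 136.881.
Rounded: 137.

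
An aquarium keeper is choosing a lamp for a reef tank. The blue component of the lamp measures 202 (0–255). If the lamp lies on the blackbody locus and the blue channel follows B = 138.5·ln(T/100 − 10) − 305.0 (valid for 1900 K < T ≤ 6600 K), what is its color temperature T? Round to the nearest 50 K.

ln(t − 10) = (202 + 305.0) / 138.5 = 3.6606.
t − 10 = e^3.6606 = 38.887, so t = 48.887.
T = 100·t = 4889 K → 4900 K to the nearest 50 K.

4900 K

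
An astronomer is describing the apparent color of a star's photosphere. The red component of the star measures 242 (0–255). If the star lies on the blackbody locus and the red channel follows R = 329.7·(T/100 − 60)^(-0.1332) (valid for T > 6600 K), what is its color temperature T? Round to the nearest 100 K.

7000 K

(t − 60)^(-0.1332) = 242/329.7 = 0.73400.
t − 60 = 0.73400^(1/-0.1332) = 0.73400^(-7.508) = 10.193, so t = 70.193.
T = 100·t = 7019 K → 7000 K to the nearest 100 K.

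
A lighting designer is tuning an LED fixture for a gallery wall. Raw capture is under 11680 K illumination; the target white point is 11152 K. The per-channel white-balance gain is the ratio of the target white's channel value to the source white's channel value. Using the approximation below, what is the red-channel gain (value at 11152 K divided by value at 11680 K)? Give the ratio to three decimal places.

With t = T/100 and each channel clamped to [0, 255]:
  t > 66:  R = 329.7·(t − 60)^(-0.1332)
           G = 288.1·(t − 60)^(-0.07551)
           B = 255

At 11680 K (t = 116.8):
  R = 329.7·(116.8 − 60)^(-0.1332) = 329.7·56.8^(-0.1332) = 329.7·0.58388 = 192.504.
At 11152 K (t = 111.52):
  R = 329.7·(111.52 − 60)^(-0.1332) = 329.7·51.52^(-0.1332) = 329.7·0.59151 = 195.022.
Gain = 195.022 / 192.504 = 1.0131 → 1.013.

1.013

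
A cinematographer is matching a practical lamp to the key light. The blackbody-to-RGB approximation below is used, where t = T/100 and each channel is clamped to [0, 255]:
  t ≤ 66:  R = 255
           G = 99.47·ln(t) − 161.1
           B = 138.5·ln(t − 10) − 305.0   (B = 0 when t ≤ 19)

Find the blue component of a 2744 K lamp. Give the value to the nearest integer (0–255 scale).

t = 2744/100 = 27.44; the t ≤ 66 branch applies.
B = 138.5·ln(27.44 − 10) − 305.0 = 138.5·ln 17.44 − 305.0 = 138.5·2.8588 − 305.0 = 90.939.
Rounded: 91.

91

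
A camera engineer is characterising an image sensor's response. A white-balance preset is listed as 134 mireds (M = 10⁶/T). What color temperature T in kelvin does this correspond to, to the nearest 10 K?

7460 K

T = 10⁶ / 134 = 7462.69 K → 7460 K.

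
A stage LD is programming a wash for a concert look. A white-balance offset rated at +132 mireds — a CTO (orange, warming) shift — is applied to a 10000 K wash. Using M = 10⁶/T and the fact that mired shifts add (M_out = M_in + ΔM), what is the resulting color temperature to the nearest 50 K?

M_in = 10⁶/10000 = 100.00 mireds.
M_out = 100.00 + (+132) = 232.00 mireds.
T_out = 10⁶/232.00 = 4310.3 K → 4300 K.

4300 K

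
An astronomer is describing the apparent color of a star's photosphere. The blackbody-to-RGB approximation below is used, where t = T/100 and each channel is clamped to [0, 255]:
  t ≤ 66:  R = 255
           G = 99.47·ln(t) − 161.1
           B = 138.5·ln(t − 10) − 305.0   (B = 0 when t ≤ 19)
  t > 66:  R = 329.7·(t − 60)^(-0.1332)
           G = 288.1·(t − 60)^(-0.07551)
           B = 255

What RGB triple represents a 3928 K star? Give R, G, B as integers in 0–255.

R=255, G=204, B=163

t = 3928/100 = 39.28; the t ≤ 66 branch applies.
R = 255 by definition for t ≤ 66.
G = 99.47·ln 39.28 − 161.1 = 99.47·3.6707 − 161.1 = 204.026.
B = 138.5·ln(39.28 − 10) − 305.0 = 138.5·ln 29.28 − 305.0 = 138.5·3.3769 − 305.0 = 162.701.
Rounded: (255, 204, 163).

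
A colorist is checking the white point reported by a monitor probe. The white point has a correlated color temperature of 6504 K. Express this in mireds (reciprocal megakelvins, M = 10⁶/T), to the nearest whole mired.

M = 10⁶ / 6504 = 153.752 → 154 mireds.

154 mireds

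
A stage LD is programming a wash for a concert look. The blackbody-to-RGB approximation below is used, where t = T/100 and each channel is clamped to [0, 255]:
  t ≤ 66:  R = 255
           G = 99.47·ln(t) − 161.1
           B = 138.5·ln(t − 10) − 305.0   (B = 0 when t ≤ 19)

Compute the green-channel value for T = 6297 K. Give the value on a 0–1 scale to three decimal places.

t = 6297/100 = 62.97; the t ≤ 66 branch applies.
G = 99.47·ln 62.97 − 161.1 = 99.47·4.1427 − 161.1 = 250.970.
On a 0–1 scale: 250.970/255 = 0.9842 → 0.984.

0.984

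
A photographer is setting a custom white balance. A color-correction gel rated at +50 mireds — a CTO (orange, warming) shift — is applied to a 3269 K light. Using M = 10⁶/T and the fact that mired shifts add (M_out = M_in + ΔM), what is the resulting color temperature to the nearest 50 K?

M_in = 10⁶/3269 = 305.90 mireds.
M_out = 305.90 + (+50) = 355.90 mireds.
T_out = 10⁶/355.90 = 2809.7 K → 2800 K.

2800 K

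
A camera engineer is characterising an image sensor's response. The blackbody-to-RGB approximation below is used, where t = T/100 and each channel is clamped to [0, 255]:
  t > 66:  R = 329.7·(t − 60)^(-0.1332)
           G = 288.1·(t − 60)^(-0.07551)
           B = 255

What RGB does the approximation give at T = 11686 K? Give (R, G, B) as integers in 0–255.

t = 11686/100 = 116.86; the t > 66 branch applies.
R = 329.7·(116.86 − 60)^(-0.1332) = 329.7·56.86^(-0.1332) = 329.7·0.58379 = 192.477.
G = 288.1·(116.86 − 60)^(-0.07551) = 288.1·56.86^(-0.07551) = 288.1·0.73705 = 212.343.
B = 255 by definition for t > 66.
Rounded: (192, 212, 255).

(192, 212, 255)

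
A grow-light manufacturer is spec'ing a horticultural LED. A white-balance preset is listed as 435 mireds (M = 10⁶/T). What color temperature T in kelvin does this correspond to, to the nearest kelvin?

T = 10⁶ / 435 = 2298.85 K → 2299 K.

2299 K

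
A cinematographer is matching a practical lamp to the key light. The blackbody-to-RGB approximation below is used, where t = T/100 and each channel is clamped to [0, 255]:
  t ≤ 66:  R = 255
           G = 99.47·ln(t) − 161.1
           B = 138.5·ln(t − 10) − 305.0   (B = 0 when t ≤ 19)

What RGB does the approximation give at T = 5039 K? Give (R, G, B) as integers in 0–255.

t = 5039/100 = 50.39; the t ≤ 66 branch applies.
R = 255 by definition for t ≤ 66.
G = 99.47·ln 50.39 − 161.1 = 99.47·3.9198 − 161.1 = 228.802.
B = 138.5·ln(50.39 − 10) − 305.0 = 138.5·ln 40.39 − 305.0 = 138.5·3.6986 − 305.0 = 207.254.
Rounded: (255, 229, 207).

(255, 229, 207)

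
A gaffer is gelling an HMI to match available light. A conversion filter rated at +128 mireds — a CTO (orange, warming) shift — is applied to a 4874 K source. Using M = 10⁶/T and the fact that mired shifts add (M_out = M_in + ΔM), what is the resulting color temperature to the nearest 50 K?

3000 K

M_in = 10⁶/4874 = 205.17 mireds.
M_out = 205.17 + (+128) = 333.17 mireds.
T_out = 10⁶/333.17 = 3001.5 K → 3000 K.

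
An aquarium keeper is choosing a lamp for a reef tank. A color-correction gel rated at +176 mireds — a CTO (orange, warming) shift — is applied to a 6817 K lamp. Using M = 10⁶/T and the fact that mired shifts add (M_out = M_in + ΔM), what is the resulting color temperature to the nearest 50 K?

M_in = 10⁶/6817 = 146.69 mireds.
M_out = 146.69 + (+176) = 322.69 mireds.
T_out = 10⁶/322.69 = 3098.9 K → 3100 K.

3100 K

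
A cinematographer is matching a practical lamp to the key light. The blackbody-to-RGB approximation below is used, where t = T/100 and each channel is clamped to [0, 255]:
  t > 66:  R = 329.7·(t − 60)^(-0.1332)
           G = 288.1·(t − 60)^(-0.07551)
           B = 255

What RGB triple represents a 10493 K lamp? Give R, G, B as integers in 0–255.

R=199, G=216, B=255

t = 10493/100 = 104.93; the t > 66 branch applies.
R = 329.7·(104.93 − 60)^(-0.1332) = 329.7·44.93^(-0.1332) = 329.7·0.60240 = 198.610.
G = 288.1·(104.93 − 60)^(-0.07551) = 288.1·44.93^(-0.07551) = 288.1·0.75027 = 216.152.
B = 255 by definition for t > 66.
Rounded: (199, 216, 255).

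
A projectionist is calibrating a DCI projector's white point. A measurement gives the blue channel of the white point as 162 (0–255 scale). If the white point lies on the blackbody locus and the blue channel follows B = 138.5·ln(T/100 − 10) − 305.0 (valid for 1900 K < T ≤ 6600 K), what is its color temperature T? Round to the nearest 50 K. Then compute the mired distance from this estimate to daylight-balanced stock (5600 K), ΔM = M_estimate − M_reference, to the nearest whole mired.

+78 mireds

ln(t − 10) = (162 + 305.0) / 138.5 = 3.3718.
t − 10 = e^3.3718 = 29.132, so t = 39.132.
T = 100·t = 3913 K → 3900 K to the nearest 50 K.
M_estimate = 10⁶/3900 = 256.41; M_reference = 10⁶/5600 = 178.57.
ΔM = 256.41 − 178.57 = 77.84 → +78 mireds.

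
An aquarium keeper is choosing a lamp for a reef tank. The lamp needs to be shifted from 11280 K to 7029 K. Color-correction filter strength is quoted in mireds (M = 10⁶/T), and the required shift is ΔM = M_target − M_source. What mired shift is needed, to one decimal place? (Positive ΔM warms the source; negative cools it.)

M_source = 10⁶/11280 = 88.652; M_target = 10⁶/7029 = 142.268.
ΔM = 142.268 − 88.652 = 53.615 → +53.6 mireds, a warming shift.

+53.6 mireds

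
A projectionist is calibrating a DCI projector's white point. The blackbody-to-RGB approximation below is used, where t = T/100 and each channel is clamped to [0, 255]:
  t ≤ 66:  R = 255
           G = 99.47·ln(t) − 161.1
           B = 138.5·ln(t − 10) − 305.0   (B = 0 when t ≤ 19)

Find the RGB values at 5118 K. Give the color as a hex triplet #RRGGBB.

t = 5118/100 = 51.18; the t ≤ 66 branch applies.
R = 255 by definition for t ≤ 66.
G = 99.47·ln 51.18 − 161.1 = 99.47·3.9353 − 161.1 = 230.349.
B = 138.5·ln(51.18 − 10) − 305.0 = 138.5·ln 41.18 − 305.0 = 138.5·3.7180 − 305.0 = 209.936.
Rounded: (255, 230, 210).
In hex: #FFE6D2.

#FFE6D2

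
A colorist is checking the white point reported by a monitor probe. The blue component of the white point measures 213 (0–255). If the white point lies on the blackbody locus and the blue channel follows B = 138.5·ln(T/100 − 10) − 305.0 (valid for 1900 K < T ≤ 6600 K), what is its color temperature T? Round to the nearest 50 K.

ln(t − 10) = (213 + 305.0) / 138.5 = 3.7401.
t − 10 = e^3.7401 = 42.101, so t = 52.101.
T = 100·t = 5210 K → 5200 K to the nearest 50 K.

5200 K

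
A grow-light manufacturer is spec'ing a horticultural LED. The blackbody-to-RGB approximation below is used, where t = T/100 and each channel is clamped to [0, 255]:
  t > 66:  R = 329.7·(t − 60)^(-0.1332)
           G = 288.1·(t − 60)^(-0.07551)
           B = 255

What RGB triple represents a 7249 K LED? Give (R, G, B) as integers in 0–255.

(236, 238, 255)

t = 7249/100 = 72.49; the t > 66 branch applies.
R = 329.7·(72.49 − 60)^(-0.1332) = 329.7·12.49^(-0.1332) = 329.7·0.71439 = 235.536.
G = 288.1·(72.49 − 60)^(-0.07551) = 288.1·12.49^(-0.07551) = 288.1·0.82642 = 238.090.
B = 255 by definition for t > 66.
Rounded: (236, 238, 255).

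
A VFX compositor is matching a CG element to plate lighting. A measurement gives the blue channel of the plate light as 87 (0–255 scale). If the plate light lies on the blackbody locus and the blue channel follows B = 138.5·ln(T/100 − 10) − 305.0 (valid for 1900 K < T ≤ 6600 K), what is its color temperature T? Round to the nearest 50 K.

2700 K

ln(t − 10) = (87 + 305.0) / 138.5 = 2.8303.
t − 10 = e^2.8303 = 16.951, so t = 26.951.
T = 100·t = 2695 K → 2700 K to the nearest 50 K.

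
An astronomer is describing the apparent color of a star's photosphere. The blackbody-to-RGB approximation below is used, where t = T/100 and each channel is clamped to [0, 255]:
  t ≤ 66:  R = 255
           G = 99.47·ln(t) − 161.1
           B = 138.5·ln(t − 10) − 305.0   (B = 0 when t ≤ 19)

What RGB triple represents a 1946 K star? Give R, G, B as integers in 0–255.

R=255, G=134, B=6

t = 1946/100 = 19.46; the t ≤ 66 branch applies.
R = 255 by definition for t ≤ 66.
G = 99.47·ln 19.46 − 161.1 = 99.47·2.9684 − 161.1 = 134.163.
B = 138.5·ln(19.46 − 10) − 305.0 = 138.5·ln 9.46 − 305.0 = 138.5·2.2471 − 305.0 = 6.220.
Rounded: (255, 134, 6).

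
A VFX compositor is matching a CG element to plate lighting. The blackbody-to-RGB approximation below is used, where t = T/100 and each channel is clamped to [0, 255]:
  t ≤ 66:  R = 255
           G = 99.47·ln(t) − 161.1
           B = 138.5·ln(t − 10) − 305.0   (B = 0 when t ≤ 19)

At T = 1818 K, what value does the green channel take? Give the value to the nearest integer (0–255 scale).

t = 1818/100 = 18.18; the t ≤ 66 branch applies.
G = 99.47·ln 18.18 − 161.1 = 99.47·2.9003 − 161.1 = 127.395.
Rounded: 127.

127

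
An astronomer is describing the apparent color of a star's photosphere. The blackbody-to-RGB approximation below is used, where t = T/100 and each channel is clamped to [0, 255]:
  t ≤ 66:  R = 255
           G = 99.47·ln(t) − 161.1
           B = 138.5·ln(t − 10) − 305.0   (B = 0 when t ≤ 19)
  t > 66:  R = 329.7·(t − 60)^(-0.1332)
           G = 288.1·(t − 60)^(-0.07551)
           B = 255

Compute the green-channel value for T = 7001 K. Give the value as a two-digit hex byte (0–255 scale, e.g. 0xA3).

0xF2

t = 7001/100 = 70.01; the t > 66 branch applies.
G = 288.1·(70.01 − 60)^(-0.07551) = 288.1·10.01^(-0.07551) = 288.1·0.84034 = 242.103.
Rounded: 242; in hex, 0xF2.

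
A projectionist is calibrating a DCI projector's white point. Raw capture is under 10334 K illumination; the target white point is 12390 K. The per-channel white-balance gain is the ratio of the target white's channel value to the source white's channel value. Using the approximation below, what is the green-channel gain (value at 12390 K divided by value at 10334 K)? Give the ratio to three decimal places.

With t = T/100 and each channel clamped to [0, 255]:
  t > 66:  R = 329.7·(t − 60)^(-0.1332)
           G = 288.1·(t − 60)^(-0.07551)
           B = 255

0.971

At 10334 K (t = 103.34):
  G = 288.1·(103.34 − 60)^(-0.07551) = 288.1·43.34^(-0.07551) = 288.1·0.75231 = 216.741.
At 12390 K (t = 123.9):
  G = 288.1·(123.9 − 60)^(-0.07551) = 288.1·63.9^(-0.07551) = 288.1·0.73058 = 210.480.
Gain = 210.480 / 216.741 = 0.9711 → 0.971.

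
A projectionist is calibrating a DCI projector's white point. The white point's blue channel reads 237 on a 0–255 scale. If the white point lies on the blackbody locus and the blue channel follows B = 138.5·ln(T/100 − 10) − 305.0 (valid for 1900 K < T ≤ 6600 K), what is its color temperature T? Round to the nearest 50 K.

6000 K

ln(t − 10) = (237 + 305.0) / 138.5 = 3.9134.
t − 10 = e^3.9134 = 50.067, so t = 60.067.
T = 100·t = 6007 K → 6000 K to the nearest 50 K.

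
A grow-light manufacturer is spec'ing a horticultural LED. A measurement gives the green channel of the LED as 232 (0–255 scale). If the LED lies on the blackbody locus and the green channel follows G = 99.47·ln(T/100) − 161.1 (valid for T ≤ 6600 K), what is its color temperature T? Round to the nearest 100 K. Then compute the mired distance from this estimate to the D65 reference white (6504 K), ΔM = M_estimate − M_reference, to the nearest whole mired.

+39 mireds

ln t = (232 + 161.1) / 99.47 = 3.9519.
t = e^3.9519 = 52.036.
T = 100·t = 5204 K → 5200 K to the nearest 100 K.
M_estimate = 10⁶/5200 = 192.31; M_reference = 10⁶/6504 = 153.75.
ΔM = 192.31 − 153.75 = 38.56 → +39 mireds.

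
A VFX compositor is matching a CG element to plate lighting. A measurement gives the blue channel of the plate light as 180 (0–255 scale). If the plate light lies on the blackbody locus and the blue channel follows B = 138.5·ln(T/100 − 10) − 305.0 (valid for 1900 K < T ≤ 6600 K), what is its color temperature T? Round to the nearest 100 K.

4300 K

ln(t − 10) = (180 + 305.0) / 138.5 = 3.5018.
t − 10 = e^3.5018 = 33.175, so t = 43.175.
T = 100·t = 4318 K → 4300 K to the nearest 100 K.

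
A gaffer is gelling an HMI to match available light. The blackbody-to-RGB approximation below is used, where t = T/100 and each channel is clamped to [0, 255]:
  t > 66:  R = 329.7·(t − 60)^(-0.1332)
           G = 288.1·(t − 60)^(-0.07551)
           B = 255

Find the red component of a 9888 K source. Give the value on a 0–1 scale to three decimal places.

0.794

t = 9888/100 = 98.88; the t > 66 branch applies.
R = 329.7·(98.88 − 60)^(-0.1332) = 329.7·38.88^(-0.1332) = 329.7·0.61411 = 202.473.
On a 0–1 scale: 202.473/255 = 0.7940 → 0.794.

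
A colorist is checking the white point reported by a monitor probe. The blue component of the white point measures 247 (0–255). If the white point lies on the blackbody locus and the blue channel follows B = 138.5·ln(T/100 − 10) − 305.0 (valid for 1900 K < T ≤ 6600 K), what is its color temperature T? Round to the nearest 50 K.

ln(t − 10) = (247 + 305.0) / 138.5 = 3.9856.
t − 10 = e^3.9856 = 53.815, so t = 63.815.
T = 100·t = 6382 K → 6400 K to the nearest 50 K.

6400 K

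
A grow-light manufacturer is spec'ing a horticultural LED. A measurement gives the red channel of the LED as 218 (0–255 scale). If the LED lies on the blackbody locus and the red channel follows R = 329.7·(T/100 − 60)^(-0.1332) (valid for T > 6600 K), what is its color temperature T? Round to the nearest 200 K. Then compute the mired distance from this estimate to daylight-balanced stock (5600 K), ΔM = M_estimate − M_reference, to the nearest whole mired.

-57 mireds

(t − 60)^(-0.1332) = 218/329.7 = 0.66121.
t − 60 = 0.66121^(1/-0.1332) = 0.66121^(-7.508) = 22.326, so t = 82.326.
T = 100·t = 8233 K → 8200 K to the nearest 200 K.
M_estimate = 10⁶/8200 = 121.95; M_reference = 10⁶/5600 = 178.57.
ΔM = 121.95 − 178.57 = -56.62 → -57 mireds.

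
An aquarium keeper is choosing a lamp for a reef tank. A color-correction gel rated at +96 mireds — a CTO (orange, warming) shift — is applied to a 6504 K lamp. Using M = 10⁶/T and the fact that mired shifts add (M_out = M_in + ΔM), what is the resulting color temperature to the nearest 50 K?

M_in = 10⁶/6504 = 153.75 mireds.
M_out = 153.75 + (+96) = 249.75 mireds.
T_out = 10⁶/249.75 = 4004.0 K → 4000 K.

4000 K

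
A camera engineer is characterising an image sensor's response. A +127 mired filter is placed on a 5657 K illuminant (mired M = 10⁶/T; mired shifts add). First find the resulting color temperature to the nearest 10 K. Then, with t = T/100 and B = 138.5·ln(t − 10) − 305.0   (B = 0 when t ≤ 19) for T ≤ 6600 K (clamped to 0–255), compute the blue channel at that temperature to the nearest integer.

M_in = 10⁶/5657 = 176.77; M_out = 176.77 + (+127) = 303.77.
T_out = 10⁶/303.77 = 3291.9 K → 3290 K; t = 32.9.
B = 138.5·ln(32.9 − 10) − 305.0 = 138.5·ln 22.9 − 305.0 = 138.5·3.1311 − 305.0 = 128.662.
Rounded: 129.

129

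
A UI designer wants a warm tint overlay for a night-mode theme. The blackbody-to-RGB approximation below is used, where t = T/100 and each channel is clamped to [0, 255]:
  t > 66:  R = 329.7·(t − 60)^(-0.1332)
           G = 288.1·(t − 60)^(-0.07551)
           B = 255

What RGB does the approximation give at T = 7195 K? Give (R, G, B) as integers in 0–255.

t = 7195/100 = 71.95; the t > 66 branch applies.
R = 329.7·(71.95 − 60)^(-0.1332) = 329.7·11.95^(-0.1332) = 329.7·0.71861 = 236.926.
G = 288.1·(71.95 − 60)^(-0.07551) = 288.1·11.95^(-0.07551) = 288.1·0.82918 = 238.886.
B = 255 by definition for t > 66.
Rounded: (237, 239, 255).

(237, 239, 255)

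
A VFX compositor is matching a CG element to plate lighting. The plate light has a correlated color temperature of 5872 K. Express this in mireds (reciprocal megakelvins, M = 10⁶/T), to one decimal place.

M = 10⁶ / 5872 = 170.300 → 170.3 mireds.

170.3 mireds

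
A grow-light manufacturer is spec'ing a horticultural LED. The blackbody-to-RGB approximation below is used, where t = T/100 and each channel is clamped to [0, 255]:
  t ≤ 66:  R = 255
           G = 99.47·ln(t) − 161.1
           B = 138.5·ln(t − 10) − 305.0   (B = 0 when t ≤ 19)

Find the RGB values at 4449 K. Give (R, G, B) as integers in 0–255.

(255, 216, 185)

t = 4449/100 = 44.49; the t ≤ 66 branch applies.
R = 255 by definition for t ≤ 66.
G = 99.47·ln 44.49 − 161.1 = 99.47·3.7953 − 161.1 = 216.415.
B = 138.5·ln(44.49 − 10) − 305.0 = 138.5·ln 34.49 − 305.0 = 138.5·3.5407 − 305.0 = 185.383.
Rounded: (255, 216, 185).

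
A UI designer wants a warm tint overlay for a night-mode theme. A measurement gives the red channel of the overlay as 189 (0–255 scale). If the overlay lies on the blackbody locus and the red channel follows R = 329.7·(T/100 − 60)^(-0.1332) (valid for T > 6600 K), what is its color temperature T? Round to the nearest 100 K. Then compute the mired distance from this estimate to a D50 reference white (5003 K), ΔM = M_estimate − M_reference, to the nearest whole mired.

-120 mireds

(t − 60)^(-0.1332) = 189/329.7 = 0.57325.
t − 60 = 0.57325^(1/-0.1332) = 0.57325^(-7.508) = 65.199, so t = 125.199.
T = 100·t = 12520 K → 12500 K to the nearest 100 K.
M_estimate = 10⁶/12500 = 80.00; M_reference = 10⁶/5003 = 199.88.
ΔM = 80.00 − 199.88 = -119.88 → -120 mireds.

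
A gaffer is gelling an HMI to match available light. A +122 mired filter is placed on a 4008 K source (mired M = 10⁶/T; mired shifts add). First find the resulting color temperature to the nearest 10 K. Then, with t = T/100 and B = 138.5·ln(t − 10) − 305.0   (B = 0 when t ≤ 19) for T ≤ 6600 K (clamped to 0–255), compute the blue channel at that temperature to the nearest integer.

M_in = 10⁶/4008 = 249.50; M_out = 249.50 + (+122) = 371.50.
T_out = 10⁶/371.50 = 2691.8 K → 2690 K; t = 26.9.
B = 138.5·ln(26.9 − 10) − 305.0 = 138.5·ln 16.9 − 305.0 = 138.5·2.8273 − 305.0 = 86.583.
Rounded: 87.

87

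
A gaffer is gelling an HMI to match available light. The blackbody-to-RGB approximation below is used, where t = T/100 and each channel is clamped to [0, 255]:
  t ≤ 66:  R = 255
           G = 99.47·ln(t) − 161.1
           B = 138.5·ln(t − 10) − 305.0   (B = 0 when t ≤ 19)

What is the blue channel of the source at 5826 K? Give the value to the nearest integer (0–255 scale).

t = 5826/100 = 58.26; the t ≤ 66 branch applies.
B = 138.5·ln(58.26 − 10) − 305.0 = 138.5·ln 48.26 − 305.0 = 138.5·3.8766 − 305.0 = 231.910.
Rounded: 232.

232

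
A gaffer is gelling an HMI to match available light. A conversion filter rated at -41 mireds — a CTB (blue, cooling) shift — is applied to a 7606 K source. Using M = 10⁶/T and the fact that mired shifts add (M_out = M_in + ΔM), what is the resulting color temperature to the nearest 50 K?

M_in = 10⁶/7606 = 131.48 mireds.
M_out = 131.48 + (-41) = 90.48 mireds.
T_out = 10⁶/90.48 = 11052.8 K → 11050 K.

11050 K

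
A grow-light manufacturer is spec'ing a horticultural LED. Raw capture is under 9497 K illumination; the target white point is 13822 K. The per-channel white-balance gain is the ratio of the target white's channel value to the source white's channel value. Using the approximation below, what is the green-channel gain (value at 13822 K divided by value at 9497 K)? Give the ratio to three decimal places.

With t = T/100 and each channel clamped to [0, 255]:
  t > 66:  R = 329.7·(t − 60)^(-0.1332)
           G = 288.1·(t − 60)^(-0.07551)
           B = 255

At 9497 K (t = 94.97):
  G = 288.1·(94.97 − 60)^(-0.07551) = 288.1·34.97^(-0.07551) = 288.1·0.76460 = 220.282.
At 13822 K (t = 138.22):
  G = 288.1·(138.22 − 60)^(-0.07551) = 288.1·78.22^(-0.07551) = 288.1·0.71951 = 207.290.
Gain = 207.290 / 220.282 = 0.9410 → 0.941.

0.941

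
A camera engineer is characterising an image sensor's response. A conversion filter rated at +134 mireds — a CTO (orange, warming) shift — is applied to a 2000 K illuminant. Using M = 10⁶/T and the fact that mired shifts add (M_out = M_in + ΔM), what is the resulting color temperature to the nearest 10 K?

M_in = 10⁶/2000 = 500.00 mireds.
M_out = 500.00 + (+134) = 634.00 mireds.
T_out = 10⁶/634.00 = 1577.3 K → 1580 K.

1580 K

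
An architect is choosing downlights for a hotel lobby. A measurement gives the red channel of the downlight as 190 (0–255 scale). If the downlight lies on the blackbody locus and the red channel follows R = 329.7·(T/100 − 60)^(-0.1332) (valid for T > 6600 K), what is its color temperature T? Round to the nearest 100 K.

12300 K

(t − 60)^(-0.1332) = 190/329.7 = 0.57628.
t − 60 = 0.57628^(1/-0.1332) = 0.57628^(-7.508) = 62.667, so t = 122.667.
T = 100·t = 12267 K → 12300 K to the nearest 100 K.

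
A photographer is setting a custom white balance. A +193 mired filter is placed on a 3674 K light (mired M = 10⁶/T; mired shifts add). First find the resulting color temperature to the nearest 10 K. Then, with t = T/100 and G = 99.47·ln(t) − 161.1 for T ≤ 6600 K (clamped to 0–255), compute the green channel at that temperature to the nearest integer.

144

M_in = 10⁶/3674 = 272.18; M_out = 272.18 + (+193) = 465.18.
T_out = 10⁶/465.18 = 2149.7 K → 2150 K; t = 21.5.
G = 99.47·ln 21.5 − 161.1 = 99.47·3.0681 − 161.1 = 144.079.
Rounded: 144.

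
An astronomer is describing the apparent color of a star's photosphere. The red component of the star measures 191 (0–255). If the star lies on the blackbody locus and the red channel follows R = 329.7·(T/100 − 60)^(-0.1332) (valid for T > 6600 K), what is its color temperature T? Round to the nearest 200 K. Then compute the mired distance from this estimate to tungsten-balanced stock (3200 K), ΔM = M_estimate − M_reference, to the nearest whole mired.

-229 mireds

(t − 60)^(-0.1332) = 191/329.7 = 0.57931.
t − 60 = 0.57931^(1/-0.1332) = 0.57931^(-7.508) = 60.245, so t = 120.245.
T = 100·t = 12025 K → 12000 K to the nearest 200 K.
M_estimate = 10⁶/12000 = 83.33; M_reference = 10⁶/3200 = 312.50.
ΔM = 83.33 − 312.50 = -229.17 → -229 mireds.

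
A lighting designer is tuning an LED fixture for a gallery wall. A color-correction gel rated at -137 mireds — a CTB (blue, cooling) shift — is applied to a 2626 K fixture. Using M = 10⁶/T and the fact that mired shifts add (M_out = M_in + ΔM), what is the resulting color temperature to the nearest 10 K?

M_in = 10⁶/2626 = 380.81 mireds.
M_out = 380.81 + (-137) = 243.81 mireds.
T_out = 10⁶/243.81 = 4101.6 K → 4100 K.

4100 K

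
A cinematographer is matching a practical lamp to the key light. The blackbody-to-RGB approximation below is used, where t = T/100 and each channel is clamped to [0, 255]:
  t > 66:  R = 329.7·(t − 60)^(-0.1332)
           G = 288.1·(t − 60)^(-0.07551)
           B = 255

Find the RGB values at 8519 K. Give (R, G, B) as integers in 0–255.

t = 8519/100 = 85.19; the t > 66 branch applies.
R = 329.7·(85.19 − 60)^(-0.1332) = 329.7·25.19^(-0.1332) = 329.7·0.65066 = 214.524.
G = 288.1·(85.19 − 60)^(-0.07551) = 288.1·25.19^(-0.07551) = 288.1·0.78378 = 225.807.
B = 255 by definition for t > 66.
Rounded: (215, 226, 255).

(215, 226, 255)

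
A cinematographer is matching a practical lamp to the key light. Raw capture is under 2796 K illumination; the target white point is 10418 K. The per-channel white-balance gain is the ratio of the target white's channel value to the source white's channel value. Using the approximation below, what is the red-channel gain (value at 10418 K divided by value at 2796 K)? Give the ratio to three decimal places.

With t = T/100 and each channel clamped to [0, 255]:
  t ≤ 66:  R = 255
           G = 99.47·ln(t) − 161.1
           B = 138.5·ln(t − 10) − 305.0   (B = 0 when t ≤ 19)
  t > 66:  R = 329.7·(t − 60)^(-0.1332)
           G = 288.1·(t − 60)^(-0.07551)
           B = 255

0.781

At 2796 K (t = 27.96):
  R = 255 by definition for t ≤ 66.
At 10418 K (t = 104.18):
  R = 329.7·(104.18 − 60)^(-0.1332) = 329.7·44.18^(-0.1332) = 329.7·0.60375 = 199.056.
Gain = 199.056 / 255.000 = 0.7806 → 0.781.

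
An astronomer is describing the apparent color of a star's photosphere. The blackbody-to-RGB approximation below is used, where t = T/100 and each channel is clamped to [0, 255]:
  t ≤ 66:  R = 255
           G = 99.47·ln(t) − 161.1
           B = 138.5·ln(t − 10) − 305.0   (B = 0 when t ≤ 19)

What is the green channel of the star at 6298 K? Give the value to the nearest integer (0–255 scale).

251

t = 6298/100 = 62.98; the t ≤ 66 branch applies.
G = 99.47·ln 62.98 − 161.1 = 99.47·4.1428 − 161.1 = 250.986.
Rounded: 251.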